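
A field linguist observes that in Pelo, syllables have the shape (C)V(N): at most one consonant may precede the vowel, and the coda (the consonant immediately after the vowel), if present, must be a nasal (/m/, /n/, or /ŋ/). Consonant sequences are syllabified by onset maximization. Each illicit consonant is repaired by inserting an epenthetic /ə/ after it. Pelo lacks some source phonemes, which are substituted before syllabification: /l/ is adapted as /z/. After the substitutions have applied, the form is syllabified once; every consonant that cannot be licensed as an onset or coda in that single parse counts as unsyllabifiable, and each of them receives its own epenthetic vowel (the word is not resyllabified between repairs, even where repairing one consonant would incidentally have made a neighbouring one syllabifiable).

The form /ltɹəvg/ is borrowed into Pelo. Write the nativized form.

zətəɹəvəgə

Substitution: /l/ → /z/, giving /ztɹəvg/.
Syllabifying with onset maximization leaves /z/, /t/, /v/, /g/ stranded (only a nasal (/m/, /n/, or /ŋ/) is licensed in coda position; onsets are limited to one consonant).
Inserting the epenthetic vowel yields /z/ → /zə/, /t/ → /tə/, /v/ → /və/, /g/ → /gə/.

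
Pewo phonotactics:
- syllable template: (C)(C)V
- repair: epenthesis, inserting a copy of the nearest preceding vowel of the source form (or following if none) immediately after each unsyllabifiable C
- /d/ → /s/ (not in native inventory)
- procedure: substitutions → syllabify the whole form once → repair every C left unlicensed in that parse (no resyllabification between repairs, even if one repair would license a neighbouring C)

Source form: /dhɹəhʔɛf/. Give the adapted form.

Substitution: /d/ → /s/, giving /shɹəhʔɛf/.
Under (C)(C)V, the unsyllabifiable consonants are /s/, /f/ (no codas are permitted; onsets may contain at most 2 consonants).
Inserting the epenthetic vowel yields /s/ → /sə/, /f/ → /fɛ/.

səhɹəhʔɛfɛ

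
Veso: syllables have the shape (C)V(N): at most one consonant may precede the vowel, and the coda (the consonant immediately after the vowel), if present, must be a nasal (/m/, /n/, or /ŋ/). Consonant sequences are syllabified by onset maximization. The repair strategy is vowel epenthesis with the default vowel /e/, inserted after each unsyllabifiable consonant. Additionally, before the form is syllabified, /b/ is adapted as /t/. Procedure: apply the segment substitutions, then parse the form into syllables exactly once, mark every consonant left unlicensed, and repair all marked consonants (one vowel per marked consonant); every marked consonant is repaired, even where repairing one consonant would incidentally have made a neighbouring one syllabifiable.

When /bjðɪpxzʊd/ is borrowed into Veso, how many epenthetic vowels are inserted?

After substitution the input is /tjðɪpxzʊd/.
The unsyllabifiable consonants are /t/, /j/, /p/, /x/, /d/; each receives one epenthetic vowel.

5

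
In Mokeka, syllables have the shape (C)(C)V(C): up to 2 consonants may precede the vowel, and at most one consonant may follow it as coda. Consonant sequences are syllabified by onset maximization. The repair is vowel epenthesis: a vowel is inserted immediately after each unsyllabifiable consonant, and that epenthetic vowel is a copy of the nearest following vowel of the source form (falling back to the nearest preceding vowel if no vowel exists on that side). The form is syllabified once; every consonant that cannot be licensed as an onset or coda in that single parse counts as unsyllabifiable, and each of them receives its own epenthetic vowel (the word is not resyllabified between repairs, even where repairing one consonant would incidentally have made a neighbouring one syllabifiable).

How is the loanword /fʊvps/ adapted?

fʊvpʊsʊ

Syllabifying with onset maximization leaves /p/, /s/ stranded (at most one coda consonant is licensed; onsets may contain at most 2 consonants).
Inserting the epenthetic vowel yields /p/ → /pʊ/, /s/ → /sʊ/.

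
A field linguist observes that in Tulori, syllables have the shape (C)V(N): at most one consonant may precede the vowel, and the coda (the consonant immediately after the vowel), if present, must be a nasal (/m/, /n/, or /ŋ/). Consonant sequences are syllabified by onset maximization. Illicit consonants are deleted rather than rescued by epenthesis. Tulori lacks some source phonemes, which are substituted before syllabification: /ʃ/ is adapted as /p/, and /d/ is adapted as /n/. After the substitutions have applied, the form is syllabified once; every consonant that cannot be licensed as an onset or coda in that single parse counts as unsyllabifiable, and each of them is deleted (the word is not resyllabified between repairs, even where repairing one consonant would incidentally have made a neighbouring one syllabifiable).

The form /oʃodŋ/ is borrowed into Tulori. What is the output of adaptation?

Substitution: /ʃ/ → /p/, /d/ → /n/, giving /oponŋ/.
The consonants /ŋ/ cannot be parsed into a legal (C)V(N) syllable (only a nasal (/m/, /n/, or /ŋ/) is licensed in coda position; onsets are limited to one consonant).
Deletion applies to /ŋ/.

opon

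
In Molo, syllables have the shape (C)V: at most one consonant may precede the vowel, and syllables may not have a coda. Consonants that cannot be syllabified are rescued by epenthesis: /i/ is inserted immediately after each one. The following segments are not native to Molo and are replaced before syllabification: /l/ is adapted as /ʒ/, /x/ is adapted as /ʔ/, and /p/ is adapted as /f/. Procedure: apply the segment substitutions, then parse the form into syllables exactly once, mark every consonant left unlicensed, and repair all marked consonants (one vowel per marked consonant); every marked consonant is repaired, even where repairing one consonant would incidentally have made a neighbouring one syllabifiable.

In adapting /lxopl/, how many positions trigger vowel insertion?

After substitution the input is /ʒʔofʒ/.
The unsyllabifiable consonants are /ʒ/, /f/, /ʒ/; each receives one epenthetic vowel.

3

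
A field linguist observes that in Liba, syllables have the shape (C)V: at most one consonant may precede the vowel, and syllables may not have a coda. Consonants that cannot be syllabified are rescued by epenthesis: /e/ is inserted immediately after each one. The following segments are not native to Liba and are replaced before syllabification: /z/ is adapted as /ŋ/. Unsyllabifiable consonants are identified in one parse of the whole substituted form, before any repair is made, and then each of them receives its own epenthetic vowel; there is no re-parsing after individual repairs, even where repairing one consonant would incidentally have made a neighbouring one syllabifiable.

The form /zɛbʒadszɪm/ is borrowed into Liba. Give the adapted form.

ŋɛbeʒadeseŋɪme

Substitution: /z/ → /ŋ/, giving /ŋɛbʒadsŋɪm/.
Syllabifying with onset maximization leaves /b/, /d/, /s/, /m/ stranded (no codas are permitted; onsets are limited to one consonant).
Epenthesis after each stranded consonant: /b/ → /be/, /d/ → /de/, /s/ → /se/, /m/ → /me/.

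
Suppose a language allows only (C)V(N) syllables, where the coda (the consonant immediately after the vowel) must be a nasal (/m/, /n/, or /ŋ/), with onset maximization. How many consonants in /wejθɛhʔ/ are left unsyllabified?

3

The consonants /j/, /h/, /ʔ/ cannot be parsed into a legal (C)V(N) syllable (only a nasal (/m/, /n/, or /ŋ/) is licensed in coda position; onsets are limited to one consonant).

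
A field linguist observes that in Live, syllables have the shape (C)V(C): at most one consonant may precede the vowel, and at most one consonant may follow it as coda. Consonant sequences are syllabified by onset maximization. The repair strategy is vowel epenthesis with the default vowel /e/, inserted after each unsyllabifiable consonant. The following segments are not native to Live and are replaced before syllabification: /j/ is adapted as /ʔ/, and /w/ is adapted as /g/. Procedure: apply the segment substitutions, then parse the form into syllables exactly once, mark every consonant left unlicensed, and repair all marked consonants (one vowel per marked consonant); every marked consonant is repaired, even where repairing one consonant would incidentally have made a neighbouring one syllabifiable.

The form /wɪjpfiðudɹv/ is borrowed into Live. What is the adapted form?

Substitution: /w/ → /g/, /j/ → /ʔ/, giving /gɪʔpfiðudɹv/.
Under (C)V(C), the unsyllabifiable consonants are /p/, /ɹ/, /v/ (at most one coda consonant is licensed; onsets are limited to one consonant).
Each unlicensed consonant becomes the onset of a new syllable: /p/ → /pe/, /ɹ/ → /ɹe/, /v/ → /ve/.

gɪʔpefiðudɹeve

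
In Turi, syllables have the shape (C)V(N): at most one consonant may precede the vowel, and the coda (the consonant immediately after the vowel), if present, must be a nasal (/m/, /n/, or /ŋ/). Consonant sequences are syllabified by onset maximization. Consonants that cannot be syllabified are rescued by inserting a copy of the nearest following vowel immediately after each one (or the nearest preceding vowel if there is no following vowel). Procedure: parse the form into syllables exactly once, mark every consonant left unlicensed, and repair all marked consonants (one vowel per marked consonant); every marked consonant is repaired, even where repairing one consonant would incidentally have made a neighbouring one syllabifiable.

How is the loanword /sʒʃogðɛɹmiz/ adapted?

Syllabifying with onset maximization leaves /s/, /ʒ/, /g/, /ɹ/, /z/ stranded (only a nasal (/m/, /n/, or /ŋ/) is licensed in coda position; onsets are limited to one consonant).
Epenthesis after each stranded consonant: /s/ → /so/, /ʒ/ → /ʒo/, /g/ → /gɛ/, /ɹ/ → /ɹi/, /z/ → /zi/.

soʒoʃogɛðɛɹimizi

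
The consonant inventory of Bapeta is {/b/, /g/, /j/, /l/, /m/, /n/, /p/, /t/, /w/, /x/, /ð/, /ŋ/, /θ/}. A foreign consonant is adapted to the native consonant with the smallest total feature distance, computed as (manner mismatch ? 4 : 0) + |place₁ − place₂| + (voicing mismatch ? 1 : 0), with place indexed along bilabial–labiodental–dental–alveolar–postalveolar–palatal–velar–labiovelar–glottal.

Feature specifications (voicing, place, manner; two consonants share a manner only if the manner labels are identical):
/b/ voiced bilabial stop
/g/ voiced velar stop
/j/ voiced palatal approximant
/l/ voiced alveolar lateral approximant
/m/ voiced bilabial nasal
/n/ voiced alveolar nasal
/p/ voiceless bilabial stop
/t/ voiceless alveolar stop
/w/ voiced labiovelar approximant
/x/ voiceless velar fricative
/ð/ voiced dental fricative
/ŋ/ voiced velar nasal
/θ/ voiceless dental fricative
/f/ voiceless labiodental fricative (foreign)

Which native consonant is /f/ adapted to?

/θ/ is closest: same manner (fricative), place distance 1 (labiodental→dental), same voicing; total 1. Next closest is /ð/ at distance 2.

θ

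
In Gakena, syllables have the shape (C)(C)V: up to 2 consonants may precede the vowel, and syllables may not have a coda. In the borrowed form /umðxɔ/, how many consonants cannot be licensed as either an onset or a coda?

1

The consonants /m/ cannot be parsed into a legal (C)(C)V syllable (no codas are permitted; onsets may contain at most 2 consonants).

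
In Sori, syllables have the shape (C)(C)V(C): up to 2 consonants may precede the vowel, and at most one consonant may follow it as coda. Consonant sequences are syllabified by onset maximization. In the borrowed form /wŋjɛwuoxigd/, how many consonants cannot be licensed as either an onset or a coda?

Under (C)(C)V(C), the unsyllabifiable consonants are /w/, /d/ (at most one coda consonant is licensed; onsets may contain at most 2 consonants).

2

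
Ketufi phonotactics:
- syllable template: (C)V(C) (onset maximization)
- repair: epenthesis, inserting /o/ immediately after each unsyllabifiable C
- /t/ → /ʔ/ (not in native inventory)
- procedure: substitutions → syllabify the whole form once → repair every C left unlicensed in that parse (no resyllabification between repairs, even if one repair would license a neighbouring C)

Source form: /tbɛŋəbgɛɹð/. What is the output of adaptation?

ʔobɛŋəbgɛɹðo

Substitution: /t/ → /ʔ/, giving /ʔbɛŋəbgɛɹð/.
Under (C)V(C), the unsyllabifiable consonants are /ʔ/, /ð/ (at most one coda consonant is licensed; onsets are limited to one consonant).
Inserting the epenthetic vowel yields /ʔ/ → /ʔo/, /ð/ → /ðo/.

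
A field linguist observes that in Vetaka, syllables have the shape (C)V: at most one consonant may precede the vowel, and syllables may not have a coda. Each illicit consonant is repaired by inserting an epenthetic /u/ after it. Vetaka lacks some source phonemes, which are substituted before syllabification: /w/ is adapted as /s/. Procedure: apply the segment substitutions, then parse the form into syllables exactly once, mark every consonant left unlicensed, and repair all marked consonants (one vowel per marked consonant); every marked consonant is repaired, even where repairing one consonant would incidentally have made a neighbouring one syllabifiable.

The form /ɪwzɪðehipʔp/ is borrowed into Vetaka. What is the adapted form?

ɪsuzɪðehipuʔupu

Substitution: /w/ → /s/, giving /ɪszɪðehipʔp/.
Under (C)V, the unsyllabifiable consonants are /s/, /p/, /ʔ/, /p/ (no codas are permitted; onsets are limited to one consonant).
Epenthesis after each stranded consonant: /s/ → /su/, /p/ → /pu/, /ʔ/ → /ʔu/, /p/ → /pu/.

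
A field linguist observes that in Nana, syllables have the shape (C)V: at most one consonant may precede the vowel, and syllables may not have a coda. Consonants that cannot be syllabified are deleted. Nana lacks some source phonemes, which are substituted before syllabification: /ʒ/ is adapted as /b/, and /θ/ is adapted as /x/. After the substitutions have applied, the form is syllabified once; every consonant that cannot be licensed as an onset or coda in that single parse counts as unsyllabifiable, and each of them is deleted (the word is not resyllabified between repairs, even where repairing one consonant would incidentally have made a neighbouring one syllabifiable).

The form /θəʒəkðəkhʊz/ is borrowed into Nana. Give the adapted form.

xəbəðəhʊ

Substitution: /θ/ → /x/, /ʒ/ → /b/, giving /xəbəkðəkhʊz/.
Syllabifying with onset maximization leaves /k/, /k/, /z/ stranded (no codas are permitted; onsets are limited to one consonant).
Deletion applies to /k/, /k/, /z/.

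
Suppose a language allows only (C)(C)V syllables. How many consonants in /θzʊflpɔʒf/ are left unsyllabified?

3

The consonants /f/, /ʒ/, /f/ cannot be parsed into a legal (C)(C)V syllable (no codas are permitted; onsets may contain at most 2 consonants).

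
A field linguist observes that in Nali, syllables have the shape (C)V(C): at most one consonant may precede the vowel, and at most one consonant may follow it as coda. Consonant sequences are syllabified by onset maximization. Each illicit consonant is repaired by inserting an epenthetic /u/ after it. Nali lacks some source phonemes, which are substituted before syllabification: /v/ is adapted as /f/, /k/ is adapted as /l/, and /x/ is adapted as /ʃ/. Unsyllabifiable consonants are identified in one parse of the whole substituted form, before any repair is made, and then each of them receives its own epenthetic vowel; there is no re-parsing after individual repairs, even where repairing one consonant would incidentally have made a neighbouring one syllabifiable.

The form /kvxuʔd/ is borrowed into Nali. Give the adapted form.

lufuʃuʔdu

Substitution: /k/ → /l/, /v/ → /f/, /x/ → /ʃ/, giving /lfʃuʔd/.
Under (C)V(C), the unsyllabifiable consonants are /l/, /f/, /d/ (at most one coda consonant is licensed; onsets are limited to one consonant).
Each unlicensed consonant becomes the onset of a new syllable: /l/ → /lu/, /f/ → /fu/, /d/ → /du/.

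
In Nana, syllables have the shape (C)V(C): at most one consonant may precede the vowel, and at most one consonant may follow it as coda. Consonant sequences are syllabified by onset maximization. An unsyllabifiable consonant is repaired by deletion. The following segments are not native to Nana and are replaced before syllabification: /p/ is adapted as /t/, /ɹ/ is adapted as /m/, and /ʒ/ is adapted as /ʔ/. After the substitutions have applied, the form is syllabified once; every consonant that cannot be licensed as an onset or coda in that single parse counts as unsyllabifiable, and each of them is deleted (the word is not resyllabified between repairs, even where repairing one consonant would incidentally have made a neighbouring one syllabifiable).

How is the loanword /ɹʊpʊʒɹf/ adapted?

Substitution: /ɹ/ → /m/, /p/ → /t/, /ʒ/ → /ʔ/, giving /mʊtʊʔmf/.
The consonants /m/, /f/ cannot be parsed into a legal (C)V(C) syllable (at most one coda consonant is licensed; onsets are limited to one consonant).
Deletion applies to /m/, /f/.

mʊtʊʔ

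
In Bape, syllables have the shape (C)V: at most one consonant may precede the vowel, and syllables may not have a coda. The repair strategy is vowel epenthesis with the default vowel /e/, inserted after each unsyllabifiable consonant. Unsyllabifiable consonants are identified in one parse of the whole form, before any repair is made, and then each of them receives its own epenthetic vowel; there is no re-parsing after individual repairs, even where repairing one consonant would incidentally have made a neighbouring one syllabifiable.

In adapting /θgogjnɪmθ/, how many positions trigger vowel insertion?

5

The unsyllabifiable consonants are /θ/, /g/, /j/, /m/, /θ/; each receives one epenthetic vowel.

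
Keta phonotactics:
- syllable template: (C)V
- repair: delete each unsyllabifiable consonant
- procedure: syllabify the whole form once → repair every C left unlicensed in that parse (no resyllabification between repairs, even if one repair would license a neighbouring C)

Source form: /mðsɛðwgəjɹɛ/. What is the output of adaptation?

Under (C)V, the unsyllabifiable consonants are /m/, /ð/, /ð/, /w/, /j/ (no codas are permitted; onsets are limited to one consonant).
Deleting the stranded consonants removes /m/, /ð/, /ð/, /w/, /j/.

sɛgəɹɛ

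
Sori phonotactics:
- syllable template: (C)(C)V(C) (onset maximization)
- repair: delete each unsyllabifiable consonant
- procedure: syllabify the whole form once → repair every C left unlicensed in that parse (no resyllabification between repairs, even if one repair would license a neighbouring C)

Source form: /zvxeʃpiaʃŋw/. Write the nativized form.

vxeʃpiaʃ

Under (C)(C)V(C), the unsyllabifiable consonants are /z/, /ŋ/, /w/ (at most one coda consonant is licensed; onsets may contain at most 2 consonants).
Deletion applies to /z/, /ŋ/, /w/.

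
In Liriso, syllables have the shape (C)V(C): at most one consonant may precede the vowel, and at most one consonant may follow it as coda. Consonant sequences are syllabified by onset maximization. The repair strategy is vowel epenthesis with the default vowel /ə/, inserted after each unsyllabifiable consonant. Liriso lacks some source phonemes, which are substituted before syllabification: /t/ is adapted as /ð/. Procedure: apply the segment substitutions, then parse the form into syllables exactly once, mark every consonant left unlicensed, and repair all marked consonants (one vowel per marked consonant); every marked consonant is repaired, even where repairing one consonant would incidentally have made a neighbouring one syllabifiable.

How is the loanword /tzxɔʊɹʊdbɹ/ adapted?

Substitution: /t/ → /ð/, giving /ðzxɔʊɹʊdbɹ/.
Under (C)V(C), the unsyllabifiable consonants are /ð/, /z/, /b/, /ɹ/ (at most one coda consonant is licensed; onsets are limited to one consonant).
Epenthesis after each stranded consonant: /ð/ → /ðə/, /z/ → /zə/, /b/ → /bə/, /ɹ/ → /ɹə/.

ðəzəxɔʊɹʊdbəɹə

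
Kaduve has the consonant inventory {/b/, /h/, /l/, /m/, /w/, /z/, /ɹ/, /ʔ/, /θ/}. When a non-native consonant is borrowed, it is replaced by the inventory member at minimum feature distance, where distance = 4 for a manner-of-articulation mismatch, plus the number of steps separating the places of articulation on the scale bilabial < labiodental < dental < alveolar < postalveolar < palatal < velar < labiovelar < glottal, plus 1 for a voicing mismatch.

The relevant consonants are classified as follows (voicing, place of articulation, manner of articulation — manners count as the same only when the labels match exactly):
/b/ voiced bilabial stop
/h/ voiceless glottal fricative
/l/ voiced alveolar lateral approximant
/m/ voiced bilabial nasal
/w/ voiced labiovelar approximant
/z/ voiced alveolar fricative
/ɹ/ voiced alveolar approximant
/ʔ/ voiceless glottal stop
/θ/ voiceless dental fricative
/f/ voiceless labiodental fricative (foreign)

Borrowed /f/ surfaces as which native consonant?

θ

/θ/ is closest: same manner (fricative), place distance 1 (labiodental→dental), same voicing; total 1. Next closest is /z/ at distance 3.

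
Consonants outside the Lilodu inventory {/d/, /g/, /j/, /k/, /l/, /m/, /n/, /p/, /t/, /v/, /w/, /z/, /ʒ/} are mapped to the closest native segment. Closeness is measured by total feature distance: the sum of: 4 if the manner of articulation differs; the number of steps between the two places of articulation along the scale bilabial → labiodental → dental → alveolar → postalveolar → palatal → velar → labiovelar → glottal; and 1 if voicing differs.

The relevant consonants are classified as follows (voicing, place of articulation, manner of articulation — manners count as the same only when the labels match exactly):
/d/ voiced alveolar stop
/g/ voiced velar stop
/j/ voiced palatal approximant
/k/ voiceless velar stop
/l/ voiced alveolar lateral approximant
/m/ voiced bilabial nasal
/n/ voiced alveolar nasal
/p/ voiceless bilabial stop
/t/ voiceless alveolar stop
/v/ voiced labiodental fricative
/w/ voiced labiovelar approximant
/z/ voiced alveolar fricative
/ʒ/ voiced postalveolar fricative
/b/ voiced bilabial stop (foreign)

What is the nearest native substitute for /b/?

p

/p/ is closest: same manner (stop), place distance 0 (bilabial→bilabial), voicing differs (+1); total 1. Next closest is /d/ at distance 3.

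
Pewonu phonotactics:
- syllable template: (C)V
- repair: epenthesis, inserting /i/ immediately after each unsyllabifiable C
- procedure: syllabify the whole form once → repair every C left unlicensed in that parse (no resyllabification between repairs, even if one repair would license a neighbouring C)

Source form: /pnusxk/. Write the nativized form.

pinusixiki

Under (C)V, the unsyllabifiable consonants are /p/, /s/, /x/, /k/ (no codas are permitted; onsets are limited to one consonant).
Each unlicensed consonant becomes the onset of a new syllable: /p/ → /pi/, /s/ → /si/, /x/ → /xi/, /k/ → /ki/.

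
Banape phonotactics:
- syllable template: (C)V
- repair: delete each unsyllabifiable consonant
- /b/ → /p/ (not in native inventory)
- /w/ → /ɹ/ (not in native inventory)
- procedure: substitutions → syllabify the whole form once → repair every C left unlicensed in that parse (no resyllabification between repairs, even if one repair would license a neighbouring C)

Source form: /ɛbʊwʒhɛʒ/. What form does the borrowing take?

Substitution: /b/ → /p/, /w/ → /ɹ/, giving /ɛpʊɹʒhɛʒ/.
The consonants /ɹ/, /ʒ/, /ʒ/ cannot be parsed into a legal (C)V syllable (no codas are permitted; onsets are limited to one consonant).
Each unlicensed consonant is deleted: /ɹ/, /ʒ/, /ʒ/.

ɛpʊhɛ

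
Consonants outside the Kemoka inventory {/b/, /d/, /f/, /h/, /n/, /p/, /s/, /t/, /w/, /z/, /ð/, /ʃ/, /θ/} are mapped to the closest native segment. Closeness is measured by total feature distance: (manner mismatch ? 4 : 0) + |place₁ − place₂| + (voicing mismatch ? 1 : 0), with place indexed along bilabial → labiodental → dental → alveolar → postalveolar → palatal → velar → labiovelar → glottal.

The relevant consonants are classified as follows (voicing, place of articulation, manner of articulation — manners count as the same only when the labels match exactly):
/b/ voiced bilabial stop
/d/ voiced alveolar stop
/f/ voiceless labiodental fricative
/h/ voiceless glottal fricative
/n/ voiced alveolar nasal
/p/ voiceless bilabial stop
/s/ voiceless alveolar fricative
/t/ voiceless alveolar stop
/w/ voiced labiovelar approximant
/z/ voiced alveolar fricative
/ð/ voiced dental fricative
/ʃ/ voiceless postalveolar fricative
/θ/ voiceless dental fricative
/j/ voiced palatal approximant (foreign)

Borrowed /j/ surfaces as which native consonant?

w

/w/ is closest: same manner (approximant), place distance 2 (palatal→labiovelar), same voicing; total 2. Next closest is /d/ at distance 6.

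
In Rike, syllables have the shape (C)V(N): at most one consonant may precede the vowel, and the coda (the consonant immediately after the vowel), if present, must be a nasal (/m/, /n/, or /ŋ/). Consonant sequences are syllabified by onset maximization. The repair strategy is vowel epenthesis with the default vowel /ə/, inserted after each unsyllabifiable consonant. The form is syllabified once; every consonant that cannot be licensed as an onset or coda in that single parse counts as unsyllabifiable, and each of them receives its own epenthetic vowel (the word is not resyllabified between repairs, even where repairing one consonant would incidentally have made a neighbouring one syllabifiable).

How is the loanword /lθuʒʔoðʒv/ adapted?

ləθuʒəʔoðəʒəvə

The consonants /l/, /ʒ/, /ð/, /ʒ/, /v/ cannot be parsed into a legal (C)V(N) syllable (only a nasal (/m/, /n/, or /ŋ/) is licensed in coda position; onsets are limited to one consonant).
Inserting the epenthetic vowel yields /l/ → /lə/, /ʒ/ → /ʒə/, /ð/ → /ðə/, /ʒ/ → /ʒə/, /v/ → /və/.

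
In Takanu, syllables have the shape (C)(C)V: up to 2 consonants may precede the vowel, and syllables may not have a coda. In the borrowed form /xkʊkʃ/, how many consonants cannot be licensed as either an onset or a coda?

2

Under (C)(C)V, the unsyllabifiable consonants are /k/, /ʃ/ (no codas are permitted; onsets may contain at most 2 consonants).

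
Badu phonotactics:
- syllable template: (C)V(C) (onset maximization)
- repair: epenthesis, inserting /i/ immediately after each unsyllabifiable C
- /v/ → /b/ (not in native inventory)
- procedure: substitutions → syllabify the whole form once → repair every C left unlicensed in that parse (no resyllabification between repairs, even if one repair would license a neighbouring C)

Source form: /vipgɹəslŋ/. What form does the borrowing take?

Substitution: /v/ → /b/, giving /bipgɹəslŋ/.
Syllabifying with onset maximization leaves /g/, /l/, /ŋ/ stranded (at most one coda consonant is licensed; onsets are limited to one consonant).
Epenthesis after each stranded consonant: /g/ → /gi/, /l/ → /li/, /ŋ/ → /ŋi/.

bipgiɹəsliŋi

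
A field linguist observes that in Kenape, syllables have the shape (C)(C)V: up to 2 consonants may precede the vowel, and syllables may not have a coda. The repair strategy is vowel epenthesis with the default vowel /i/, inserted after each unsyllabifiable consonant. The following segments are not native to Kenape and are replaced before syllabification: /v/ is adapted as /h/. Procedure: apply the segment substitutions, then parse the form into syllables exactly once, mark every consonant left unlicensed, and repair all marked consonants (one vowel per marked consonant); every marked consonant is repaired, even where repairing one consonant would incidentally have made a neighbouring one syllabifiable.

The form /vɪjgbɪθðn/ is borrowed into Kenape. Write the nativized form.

hɪjigbɪθiðini

Substitution: /v/ → /h/, giving /hɪjgbɪθðn/.
The consonants /j/, /θ/, /ð/, /n/ cannot be parsed into a legal (C)(C)V syllable (no codas are permitted; onsets may contain at most 2 consonants).
Each unlicensed consonant becomes the onset of a new syllable: /j/ → /ji/, /θ/ → /θi/, /ð/ → /ði/, /n/ → /ni/.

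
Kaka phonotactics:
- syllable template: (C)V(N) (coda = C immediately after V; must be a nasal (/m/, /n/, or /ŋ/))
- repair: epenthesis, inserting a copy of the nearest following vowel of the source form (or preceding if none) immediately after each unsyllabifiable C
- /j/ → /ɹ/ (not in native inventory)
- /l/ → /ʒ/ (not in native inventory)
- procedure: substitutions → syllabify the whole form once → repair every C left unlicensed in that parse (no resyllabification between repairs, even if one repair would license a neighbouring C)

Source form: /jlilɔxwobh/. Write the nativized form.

ɹiʒiʒɔxowoboho

Substitution: /j/ → /ɹ/, /l/ → /ʒ/, giving /ɹʒiʒɔxwobh/.
Syllabifying with onset maximization leaves /ɹ/, /x/, /b/, /h/ stranded (only a nasal (/m/, /n/, or /ŋ/) is licensed in coda position; onsets are limited to one consonant).
Each unlicensed consonant becomes the onset of a new syllable: /ɹ/ → /ɹi/, /x/ → /xo/, /b/ → /bo/, /h/ → /ho/.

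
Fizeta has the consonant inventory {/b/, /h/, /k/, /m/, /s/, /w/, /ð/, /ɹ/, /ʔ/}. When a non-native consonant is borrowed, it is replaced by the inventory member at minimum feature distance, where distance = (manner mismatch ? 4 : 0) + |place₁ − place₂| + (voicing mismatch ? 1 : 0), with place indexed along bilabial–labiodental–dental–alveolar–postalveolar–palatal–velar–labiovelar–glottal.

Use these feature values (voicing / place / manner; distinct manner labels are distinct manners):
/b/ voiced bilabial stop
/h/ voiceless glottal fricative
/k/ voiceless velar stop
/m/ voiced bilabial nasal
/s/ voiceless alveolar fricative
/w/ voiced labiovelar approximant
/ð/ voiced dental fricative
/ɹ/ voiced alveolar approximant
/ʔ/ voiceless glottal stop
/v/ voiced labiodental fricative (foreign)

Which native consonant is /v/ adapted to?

/ð/ is closest: same manner (fricative), place distance 1 (labiodental→dental), same voicing; total 1. Next closest is /s/ at distance 3.

ð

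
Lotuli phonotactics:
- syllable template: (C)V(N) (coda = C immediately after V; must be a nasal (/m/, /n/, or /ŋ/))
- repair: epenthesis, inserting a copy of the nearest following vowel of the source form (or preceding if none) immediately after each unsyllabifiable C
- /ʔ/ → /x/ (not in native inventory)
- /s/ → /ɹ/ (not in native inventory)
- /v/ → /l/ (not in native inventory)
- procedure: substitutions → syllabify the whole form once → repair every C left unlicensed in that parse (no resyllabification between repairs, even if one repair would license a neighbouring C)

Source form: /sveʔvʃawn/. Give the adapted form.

ɹelexalaʃawana

Substitution: /s/ → /ɹ/, /v/ → /l/, /ʔ/ → /x/, giving /ɹlexlʃawn/.
Syllabifying with onset maximization leaves /ɹ/, /x/, /l/, /w/, /n/ stranded (only a nasal (/m/, /n/, or /ŋ/) is licensed in coda position; onsets are limited to one consonant).
Epenthesis after each stranded consonant: /ɹ/ → /ɹe/, /x/ → /xa/, /l/ → /la/, /w/ → /wa/, /n/ → /na/.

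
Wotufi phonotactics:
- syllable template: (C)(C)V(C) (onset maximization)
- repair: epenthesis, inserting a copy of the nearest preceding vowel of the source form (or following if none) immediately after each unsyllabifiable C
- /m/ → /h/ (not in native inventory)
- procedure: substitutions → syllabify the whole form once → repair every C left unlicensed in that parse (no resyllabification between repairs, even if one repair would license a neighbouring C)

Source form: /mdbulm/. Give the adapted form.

Substitution: /m/ → /h/, giving /hdbulh/.
Under (C)(C)V(C), the unsyllabifiable consonants are /h/, /h/ (at most one coda consonant is licensed; onsets may contain at most 2 consonants).
Each unlicensed consonant becomes the onset of a new syllable: /h/ → /hu/, /h/ → /hu/.

hudbulhu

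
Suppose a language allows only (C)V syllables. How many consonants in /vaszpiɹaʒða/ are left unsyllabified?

The consonants /s/, /z/, /ʒ/ cannot be parsed into a legal (C)V syllable (no codas are permitted; onsets are limited to one consonant).

3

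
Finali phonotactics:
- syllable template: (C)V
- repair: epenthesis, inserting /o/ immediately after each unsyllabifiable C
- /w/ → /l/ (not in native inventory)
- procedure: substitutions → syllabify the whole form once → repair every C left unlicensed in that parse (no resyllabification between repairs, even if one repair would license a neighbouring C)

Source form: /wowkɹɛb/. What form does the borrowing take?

lolokoɹɛbo

Substitution: /w/ → /l/, giving /lolkɹɛb/.
Syllabifying with onset maximization leaves /l/, /k/, /b/ stranded (no codas are permitted; onsets are limited to one consonant).
Inserting the epenthetic vowel yields /l/ → /lo/, /k/ → /ko/, /b/ → /bo/.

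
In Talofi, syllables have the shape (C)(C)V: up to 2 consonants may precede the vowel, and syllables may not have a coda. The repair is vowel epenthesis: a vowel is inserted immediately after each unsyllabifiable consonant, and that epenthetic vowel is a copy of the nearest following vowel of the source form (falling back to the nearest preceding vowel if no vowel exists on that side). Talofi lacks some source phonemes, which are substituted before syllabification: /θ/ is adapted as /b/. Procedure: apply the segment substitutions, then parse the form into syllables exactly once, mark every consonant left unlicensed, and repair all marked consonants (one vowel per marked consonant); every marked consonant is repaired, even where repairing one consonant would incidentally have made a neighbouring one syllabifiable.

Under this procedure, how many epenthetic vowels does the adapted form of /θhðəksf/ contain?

After substitution the input is /bhðəksf/.
The unsyllabifiable consonants are /b/, /k/, /s/, /f/; each receives one epenthetic vowel.

4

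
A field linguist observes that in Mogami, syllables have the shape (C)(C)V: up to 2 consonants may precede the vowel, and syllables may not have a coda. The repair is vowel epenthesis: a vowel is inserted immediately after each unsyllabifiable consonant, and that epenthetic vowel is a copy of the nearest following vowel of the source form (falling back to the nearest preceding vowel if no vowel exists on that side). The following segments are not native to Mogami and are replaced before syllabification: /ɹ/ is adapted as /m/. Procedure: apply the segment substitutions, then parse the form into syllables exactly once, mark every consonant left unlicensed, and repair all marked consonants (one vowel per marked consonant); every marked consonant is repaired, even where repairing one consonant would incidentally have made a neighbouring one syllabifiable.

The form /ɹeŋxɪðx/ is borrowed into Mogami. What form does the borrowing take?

meŋxɪðɪxɪ

Substitution: /ɹ/ → /m/, giving /meŋxɪðx/.
Under (C)(C)V, the unsyllabifiable consonants are /ð/, /x/ (no codas are permitted; onsets may contain at most 2 consonants).
Epenthesis after each stranded consonant: /ð/ → /ðɪ/, /x/ → /xɪ/.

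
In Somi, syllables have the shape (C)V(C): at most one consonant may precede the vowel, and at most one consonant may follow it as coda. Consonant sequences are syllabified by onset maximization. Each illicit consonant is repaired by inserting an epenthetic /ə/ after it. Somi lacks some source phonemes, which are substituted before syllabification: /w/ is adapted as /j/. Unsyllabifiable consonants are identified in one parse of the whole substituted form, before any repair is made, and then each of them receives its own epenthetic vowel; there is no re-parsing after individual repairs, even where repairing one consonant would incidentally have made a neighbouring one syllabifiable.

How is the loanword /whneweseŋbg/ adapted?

Substitution: /w/ → /j/, giving /jhnejeseŋbg/.
Under (C)V(C), the unsyllabifiable consonants are /j/, /h/, /b/, /g/ (at most one coda consonant is licensed; onsets are limited to one consonant).
Epenthesis after each stranded consonant: /j/ → /jə/, /h/ → /hə/, /b/ → /bə/, /g/ → /gə/.

jəhənejeseŋbəgə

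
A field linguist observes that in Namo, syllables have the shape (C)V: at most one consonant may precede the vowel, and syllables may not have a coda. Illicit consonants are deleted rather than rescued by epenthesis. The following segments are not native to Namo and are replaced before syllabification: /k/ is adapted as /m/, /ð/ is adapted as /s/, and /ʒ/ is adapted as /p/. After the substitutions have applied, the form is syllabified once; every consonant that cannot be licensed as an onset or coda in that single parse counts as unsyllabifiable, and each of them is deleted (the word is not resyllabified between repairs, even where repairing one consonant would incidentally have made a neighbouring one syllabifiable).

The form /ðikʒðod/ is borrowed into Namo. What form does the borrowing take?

Substitution: /ð/ → /s/, /k/ → /m/, /ʒ/ → /p/, giving /simpsod/.
The consonants /m/, /p/, /d/ cannot be parsed into a legal (C)V syllable (no codas are permitted; onsets are limited to one consonant).
Deletion applies to /m/, /p/, /d/.

siso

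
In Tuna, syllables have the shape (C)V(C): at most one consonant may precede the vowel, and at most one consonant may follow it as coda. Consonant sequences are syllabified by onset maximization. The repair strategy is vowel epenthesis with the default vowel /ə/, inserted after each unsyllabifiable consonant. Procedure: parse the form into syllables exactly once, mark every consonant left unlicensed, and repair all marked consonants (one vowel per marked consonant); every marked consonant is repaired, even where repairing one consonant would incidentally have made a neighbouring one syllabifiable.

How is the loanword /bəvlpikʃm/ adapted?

The consonants /l/, /ʃ/, /m/ cannot be parsed into a legal (C)V(C) syllable (at most one coda consonant is licensed; onsets are limited to one consonant).
Inserting the epenthetic vowel yields /l/ → /lə/, /ʃ/ → /ʃə/, /m/ → /mə/.

bəvləpikʃəmə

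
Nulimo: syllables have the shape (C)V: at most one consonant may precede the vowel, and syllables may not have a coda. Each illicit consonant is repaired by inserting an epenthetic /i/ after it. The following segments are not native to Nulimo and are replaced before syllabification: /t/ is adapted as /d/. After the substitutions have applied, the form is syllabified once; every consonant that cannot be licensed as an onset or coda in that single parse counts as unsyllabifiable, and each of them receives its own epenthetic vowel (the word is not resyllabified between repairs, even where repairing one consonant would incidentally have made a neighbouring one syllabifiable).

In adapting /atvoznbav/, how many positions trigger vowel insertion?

After substitution the input is /advoznbav/.
The unsyllabifiable consonants are /d/, /z/, /n/, /v/; each receives one epenthetic vowel.

4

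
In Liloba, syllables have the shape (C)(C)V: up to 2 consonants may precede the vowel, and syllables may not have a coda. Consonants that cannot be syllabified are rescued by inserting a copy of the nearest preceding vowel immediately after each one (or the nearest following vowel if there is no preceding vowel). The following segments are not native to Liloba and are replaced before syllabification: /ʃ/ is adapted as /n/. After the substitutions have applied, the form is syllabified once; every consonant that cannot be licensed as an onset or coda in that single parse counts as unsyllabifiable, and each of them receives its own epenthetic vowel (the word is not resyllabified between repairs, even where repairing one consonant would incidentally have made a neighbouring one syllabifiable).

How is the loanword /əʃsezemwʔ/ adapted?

Substitution: /ʃ/ → /n/, giving /ənsezemwʔ/.
Under (C)(C)V, the unsyllabifiable consonants are /m/, /w/, /ʔ/ (no codas are permitted; onsets may contain at most 2 consonants).
Each unlicensed consonant becomes the onset of a new syllable: /m/ → /me/, /w/ → /we/, /ʔ/ → /ʔe/.

ənsezemeweʔe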